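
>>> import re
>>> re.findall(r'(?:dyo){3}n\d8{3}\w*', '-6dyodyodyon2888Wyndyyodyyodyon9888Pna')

['dyodyodyon2888Wyndyyodyyodyon9888Pna']

This matches the literal 'dyo' repeated 3 times, then a literal 'n', then a digit; then exactly 3 of the literal '8', then zero or more of a word character.
With no groups in the pattern, `findall` gives back each whole match — 1 here.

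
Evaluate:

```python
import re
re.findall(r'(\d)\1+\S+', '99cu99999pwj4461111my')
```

['9']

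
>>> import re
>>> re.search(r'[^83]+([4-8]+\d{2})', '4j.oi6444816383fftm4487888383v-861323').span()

(0, 12)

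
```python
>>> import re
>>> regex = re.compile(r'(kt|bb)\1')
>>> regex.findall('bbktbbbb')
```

The backreference `\1` re-matches whatever the first group consumed, character for character.
`findall` collects group 1 from the one match (1 total).

['bb']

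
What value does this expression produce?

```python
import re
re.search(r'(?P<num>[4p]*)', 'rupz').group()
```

This matches zero or more of one of [4p] (captured as 'num').
`re.search` scans for the first position where the pattern succeeds.
The match spans [0:0] → ''.
Captured: group 1 = ''.

''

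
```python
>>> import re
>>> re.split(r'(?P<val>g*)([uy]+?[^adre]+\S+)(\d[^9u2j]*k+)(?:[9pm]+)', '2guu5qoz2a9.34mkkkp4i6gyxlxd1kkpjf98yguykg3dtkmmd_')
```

Pattern: zero or more of a literal 'g' (captured as 'val'); then one or more of one of [uy] (lazy), then one or more of any character except [adre], then one or more of a non-whitespace character (captured); then a digit, then zero or more of any character except [9u2j], then one or more of the literal 'k' (captured); then one or more of one of [9pm] (non-capturing group).
Matches to split on: at [1:48] → 'guu5qoz2a9.34mkkkp4i6gyxlxd1kkpjf98yguykg3dtkmm'.
The group in the pattern means `split` returns the separators' captures alongside the pieces.

['2', 'g', 'uu5qoz2a9.34mkkkp4i6gyxlxd1kkpjf98yguykg', '3dtk', 'd_']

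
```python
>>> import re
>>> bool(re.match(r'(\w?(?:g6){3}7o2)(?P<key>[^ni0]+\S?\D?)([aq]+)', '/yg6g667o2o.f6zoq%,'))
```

Pattern: optionally a word character, then the literal 'g6' repeated 3 times, then the literal '7o2' (captured); then one or more of any character except [ni0], then optionally a non-whitespace character, then optionally a non-digit (captured as 'key'); then one or more of one of [aq] (captured).
`match` is anchored at position 0; if the pattern doesn't fit there, it returns None.
Here position 0 doesn't satisfy it, so the call returns None, and `bool(None)` is False.

False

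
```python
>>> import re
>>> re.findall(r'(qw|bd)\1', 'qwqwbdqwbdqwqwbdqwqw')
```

['qw', 'qw', 'qw']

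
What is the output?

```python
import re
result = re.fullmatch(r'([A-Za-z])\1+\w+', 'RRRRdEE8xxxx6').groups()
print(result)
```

`\1` has to match the exact text group 1 already captured.
`re.fullmatch` is like wrapping the pattern in `^…$` (in single-line mode).
The match spans [0:13] → 'RRRRdEE8xxxx6'.
Captured: group 1 = 'R'.

('R',)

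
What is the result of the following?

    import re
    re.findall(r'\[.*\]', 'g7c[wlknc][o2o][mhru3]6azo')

['[wlknc][o2o][mhru3]']

`findall` yields the raw match text (1 of them) because the pattern has no groups.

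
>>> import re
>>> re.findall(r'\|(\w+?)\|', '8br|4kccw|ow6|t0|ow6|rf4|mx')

With a single group, `findall` returns only what that group captured — 3 items.

['4kccw', 't0', 'rf4']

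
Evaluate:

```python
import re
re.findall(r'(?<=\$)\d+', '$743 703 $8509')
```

['743', '8509']

Because the assertion is zero-width, the text it checks is not consumed and won't appear in the result.
Matches: at [1:4] → '743'; at [10:14] → '8509'.
`findall` yields the raw match text (2 of them) because the pattern has no groups.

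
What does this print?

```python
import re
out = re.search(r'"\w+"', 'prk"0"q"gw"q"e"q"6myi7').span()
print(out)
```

(3, 6)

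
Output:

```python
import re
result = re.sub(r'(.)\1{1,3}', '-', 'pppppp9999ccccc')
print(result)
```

A backreference is literal: `\1` must see the identical characters the first group matched.
Matches: at [0:4] → 'pppp'; at [4:6] → 'pp'; at [6:10] → '9999'; at [10:14] → 'cccc'.
Every occurrence is swapped for '-'.

----c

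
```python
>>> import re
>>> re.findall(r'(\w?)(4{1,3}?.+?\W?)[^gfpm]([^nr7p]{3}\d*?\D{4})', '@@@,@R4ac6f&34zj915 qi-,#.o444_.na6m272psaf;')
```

Pattern: optionally a word character (captured); then 1 to 3 of the literal '4' (lazy), then one or more of any character (lazy), then optionally a non-word character (captured); then any character except [gfpm]; then exactly 3 of any character except [nr7p], then zero or more of a digit (lazy), then exactly 4 of a non-digit (captured).
The `?` after the quantifier makes it lazy — it takes as little as possible before letting the rest of the pattern try.
Scanning left to right: at [5:23] match 'R4ac6f&34zj915 qi-', groups = ('R', '4ac6f&', '4zj915 qi-'); at [26:43] match 'o444_.na6m272psaf', groups = ('o', '444_.', 'a6m272psaf').
Multiple groups make `findall` return tuples — one 3-tuple for each match.

[('R', '4ac6f&', '4zj915 qi-'), ('o', '444_.', 'a6m272psaf')]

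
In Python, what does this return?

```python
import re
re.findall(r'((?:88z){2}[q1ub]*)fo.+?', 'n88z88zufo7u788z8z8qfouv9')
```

['88z88zu']

The pattern matches the literal '88z' repeated 2 times, then zero or more of one of [q1ub] (captured); then the literal 'fo', then one or more of any character (lazy).
Matches: at [1:11] match '88z88zufo7', group 1 = '88z88zu'.
One capturing group, so `findall` returns just the captured substring from the one match — 1 in all.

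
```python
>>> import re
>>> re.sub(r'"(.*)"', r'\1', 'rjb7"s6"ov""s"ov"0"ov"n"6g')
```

'rjb7s6"ov""s"ov"0"ov"n6g'

`\1` in the replacement pulls in group 1's text for each match.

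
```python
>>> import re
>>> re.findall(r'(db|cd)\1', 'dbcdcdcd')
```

`\1` has to match the exact text group 1 already captured.
Walking the string: at [2:6] match 'cdcd', group 1 = 'cd'.
`findall` collects group 1 from the one match (1 total).

['cd']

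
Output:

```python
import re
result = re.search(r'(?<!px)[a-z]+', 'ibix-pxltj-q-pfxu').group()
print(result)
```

`(?!…)`/`(?<!…)` only lets a position through if the neighbouring text does NOT match; no characters are consumed.
Unlike `match`, `search` isn't anchored — it looks for the pattern anywhere in the string.
The match spans [0:4] → 'ibix'.

ibix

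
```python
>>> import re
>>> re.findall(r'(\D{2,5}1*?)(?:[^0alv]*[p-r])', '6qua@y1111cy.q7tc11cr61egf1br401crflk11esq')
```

The pattern matches 2 to 5 of a non-digit, then zero or more of the literal '1' (lazy) (captured); then zero or more of any character except [0alv], then a character in [p-r] (non-capturing group).
A `+?`/`*?`/`{m,n}?` starts at its minimum and grows only as far as needed for what follows to match.
Scanning left to right: at [1:29] match 'qua@y1111cy.q7tc11cr61egf1br', group 1 = 'qua@y'; at [32:42] match 'crflk11esq', group 1 = 'crflk'.
One capturing group, so `findall` returns just the captured substring from each match — 2 in all.

['qua@y', 'crflk']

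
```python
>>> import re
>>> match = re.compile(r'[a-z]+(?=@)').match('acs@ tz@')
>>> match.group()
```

The `(?=…)`/`(?<=…)` assertion just peeks at neighbouring text; it doesn't advance the match position.
`re.match` only tries the pattern at the start of the string.
The match spans [0:3] → 'acs'.

'acs'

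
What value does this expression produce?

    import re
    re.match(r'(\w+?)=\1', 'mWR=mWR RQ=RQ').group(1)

The backreference `\1` re-matches whatever the first group consumed, character for character.
With `match`, the pattern is implicitly anchored at the beginning.
The match spans [0:7] → 'mWR=mWR'.
Captured: group 1 = 'mWR'.

'mWR'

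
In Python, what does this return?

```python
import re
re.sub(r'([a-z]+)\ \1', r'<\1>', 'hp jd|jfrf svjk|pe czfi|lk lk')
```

'hp jd|jfrf svjk|pe czfi|<lk>'

After group 1 captures some text, `\1` only succeeds where that same text appears again.
`\1` in the replacement pulls in group 1's text for each match.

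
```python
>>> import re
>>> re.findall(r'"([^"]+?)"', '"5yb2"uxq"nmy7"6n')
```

['5yb2', 'nmy7']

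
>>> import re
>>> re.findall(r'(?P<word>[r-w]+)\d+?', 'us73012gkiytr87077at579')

One capturing group, so `findall` returns just the captured substring from each match — 3 in all.

['us', 'tr', 't']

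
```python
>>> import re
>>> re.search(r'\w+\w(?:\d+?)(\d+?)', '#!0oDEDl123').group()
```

'0oDEDl123'

The match spans [2:11] → '0oDEDl123'.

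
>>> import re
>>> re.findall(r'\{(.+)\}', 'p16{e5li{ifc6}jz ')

Scanning left to right: at [3:14] match '{e5li{ifc6}', group 1 = 'e5li{ifc6'.
One capturing group, so `findall` returns just the captured substring from the one match — 1 in all.

['e5li{ifc6']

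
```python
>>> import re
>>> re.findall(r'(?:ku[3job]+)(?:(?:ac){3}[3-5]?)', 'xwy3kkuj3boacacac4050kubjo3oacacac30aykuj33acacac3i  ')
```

['kuj3boacacac4', 'kubjo3oacacac3', 'kuj33acacac3']

This matches the literal 'ku', then one or more of one of [3job] (non-capturing group); then the literal 'ac' repeated 3 times, then optionally a character in [3-5] (non-capturing group).
No capturing groups, so `findall` returns the 3 full match strings.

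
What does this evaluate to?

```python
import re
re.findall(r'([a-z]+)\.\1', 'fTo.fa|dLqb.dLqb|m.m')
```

`\1` has to match the exact text group 1 already captured.
Matches: at [17:20] match 'm.m', group 1 = 'm'.
Because there's exactly one group, `findall` drops the full match and keeps group 1 from the one hit.

['m']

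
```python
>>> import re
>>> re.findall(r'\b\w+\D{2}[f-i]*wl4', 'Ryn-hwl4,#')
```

['Ryn-hwl4']

Pattern: a word boundary (`\b`, zero-width); then one or more of a word character; then exactly 2 of a non-digit; then zero or more of a character in [f-i], then the literal 'wl4'.
No capturing groups, so `findall` returns the 1 full match string.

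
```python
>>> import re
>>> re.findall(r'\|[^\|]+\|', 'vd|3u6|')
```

Since nothing is captured, `findall` lists the 1 matched substring directly.

['|3u6|']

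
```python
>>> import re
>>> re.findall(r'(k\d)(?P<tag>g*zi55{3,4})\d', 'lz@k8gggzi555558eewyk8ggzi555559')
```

[('k8', 'gggzi55555'), ('k8', 'ggzi55555')]

The pattern matches a literal 'k', then a digit (captured); then zero or more of a literal 'g', then the literal 'zi5', then 3 to 4 of the literal '5' (captured as 'tag'); then a digit.
Matches: at [3:16] match 'k8gggzi555558', groups = ('k8', 'gggzi55555'); at [20:32] match 'k8ggzi555559', groups = ('k8', 'ggzi55555').
`findall` packs the 2 group values into a tuple for every match.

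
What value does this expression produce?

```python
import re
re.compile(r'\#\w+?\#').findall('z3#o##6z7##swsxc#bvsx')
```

['#o#', '#6z7#', '#swsxc#']

`findall` yields the raw match text (3 of them) because the pattern has no groups.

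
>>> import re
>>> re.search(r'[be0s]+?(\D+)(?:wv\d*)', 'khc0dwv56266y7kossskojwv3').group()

This matches one or more of one of [be0s] (lazy); then one or more of a non-digit (captured); then the literal 'wv', then zero or more of a digit (non-capturing group).
`search` walks the string left to right and returns the first match it finds.
The match spans [3:12] → '0dwv56266'.
Captured: group 1 = 'd'.

'0dwv56266'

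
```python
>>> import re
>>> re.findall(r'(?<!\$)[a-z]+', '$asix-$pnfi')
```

`(?!…)`/`(?<!…)` only lets a position through if the neighbouring text does NOT match; no characters are consumed.
Walking the string: at [2:5] → 'six'; at [8:11] → 'nfi'.
No capturing groups, so `findall` returns the 2 full match strings.

['six', 'nfi']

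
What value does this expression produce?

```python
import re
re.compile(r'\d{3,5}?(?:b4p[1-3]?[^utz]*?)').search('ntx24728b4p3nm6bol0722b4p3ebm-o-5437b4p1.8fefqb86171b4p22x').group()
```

'24728b4p3'

Pattern: 3 to 5 of a digit (lazy); then the literal 'b4p', then optionally a character in [1-3], then zero or more of any character except [utz] (lazy) (non-capturing group).
Unlike `match`, `search` isn't anchored — it looks for the pattern anywhere in the string.
The match spans [3:12] → '24728b4p3'.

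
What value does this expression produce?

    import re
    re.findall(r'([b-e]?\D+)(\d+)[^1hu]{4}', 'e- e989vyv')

[('e- e', '98')]

This matches optionally a character in [b-e], then one or more of a non-digit (captured); then one or more of a digit (captured); then exactly 4 of any character except [1hu].
`findall` packs the 2 group values into a tuple for every match.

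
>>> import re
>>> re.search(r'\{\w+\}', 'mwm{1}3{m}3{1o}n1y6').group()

'{1}'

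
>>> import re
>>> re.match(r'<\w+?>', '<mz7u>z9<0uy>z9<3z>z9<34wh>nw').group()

'<mz7u>'

With `match`, the pattern is implicitly anchored at the beginning.
The match spans [0:6] → '<mz7u>'.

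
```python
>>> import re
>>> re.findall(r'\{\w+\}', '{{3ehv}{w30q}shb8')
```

Since nothing is captured, `findall` lists the 2 matched substrings directly.

['{3ehv}', '{w30q}']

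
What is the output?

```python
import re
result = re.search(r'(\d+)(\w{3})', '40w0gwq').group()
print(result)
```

40w0g

The match spans [0:5] → '40w0g'.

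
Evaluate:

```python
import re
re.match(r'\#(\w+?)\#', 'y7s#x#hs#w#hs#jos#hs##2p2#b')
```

With `match`, the pattern is implicitly anchored at the beginning.
Here position 0 doesn't satisfy it, so the call returns None.

None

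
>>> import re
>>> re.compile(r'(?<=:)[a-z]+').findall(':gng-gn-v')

['gng']

The `(?=…)`/`(?<=…)` assertion just peeks at neighbouring text; it doesn't advance the match position.
No capturing groups, so `findall` returns the 1 full match string.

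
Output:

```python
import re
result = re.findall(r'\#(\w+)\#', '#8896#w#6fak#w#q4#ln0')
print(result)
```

['8896', '6fak', 'q4']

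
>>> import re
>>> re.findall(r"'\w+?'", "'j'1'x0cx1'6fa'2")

["'j'", "'x0cx1'"]

Scanning left to right: at [0:3] → "'j'"; at [4:11] → "'x0cx1'".
`findall` yields the raw match text (2 of them) because the pattern has no groups.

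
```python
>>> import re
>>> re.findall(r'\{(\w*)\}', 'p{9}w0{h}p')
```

With a single group, `findall` returns only what that group captured — 2 items.

['9', 'h']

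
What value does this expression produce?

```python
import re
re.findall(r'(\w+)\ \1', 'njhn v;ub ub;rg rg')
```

['ub', 'rg']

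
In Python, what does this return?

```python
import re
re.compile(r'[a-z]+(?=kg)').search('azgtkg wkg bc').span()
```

The lookaround is zero-width — it requires the adjacent text to match without consuming it, so the asserted text isn't part of the match.
`re.search` tries every starting position until one works.
The match spans [0:4] → 'azgt'.

(0, 4)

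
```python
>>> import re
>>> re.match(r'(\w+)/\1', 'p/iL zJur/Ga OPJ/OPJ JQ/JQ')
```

With `match`, the pattern is implicitly anchored at the beginning.
Here the pattern fails at index 0, so the call returns None.

None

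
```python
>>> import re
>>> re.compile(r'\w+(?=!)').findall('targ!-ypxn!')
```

['targ', 'ypxn']

Lookahead/lookbehind check context without consuming it, so the matched span excludes the asserted characters.
Since nothing is captured, `findall` lists the 2 matched substrings directly.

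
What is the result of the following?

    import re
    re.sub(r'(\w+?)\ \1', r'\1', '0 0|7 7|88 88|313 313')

'0|7|88|313'

After group 1 captures some text, `\1` only succeeds where that same text appears again.
Matches: at [0:3] → '0 0'; at [4:7] → '7 7'; at [8:13] → '88 88'; at [14:21] → '313 313'.
`\1` in the replacement pulls in group 1's text for each match.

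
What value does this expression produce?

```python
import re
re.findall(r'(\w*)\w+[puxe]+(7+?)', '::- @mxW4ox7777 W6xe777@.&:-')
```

This matches zero or more of a word character (captured); then one or more of a word character, then one or more of one of [puxe]; then one or more of a literal '7' (lazy) (captured).
A `+?`/`*?`/`{m,n}?` starts at its minimum and grows only as far as needed for what follows to match.
Walking the string: at [5:12] match 'mxW4ox7', groups = ('mxW4', '7'); at [16:21] match 'W6xe7', groups = ('W6', '7').
With 2 capturing groups, `findall` returns a 2-tuple per match.

[('mxW4', '7'), ('W6', '7')]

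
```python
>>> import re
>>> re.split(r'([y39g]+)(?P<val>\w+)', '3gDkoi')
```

['', '3g', 'Dkoi', '']

The pattern matches one or more of one of [y39g] (captured); then one or more of a word character (captured as 'val').
Matches to split on: at [0:6] → '3gDkoi'.
`re.split` interleaves the captured-group text with the surrounding fragments.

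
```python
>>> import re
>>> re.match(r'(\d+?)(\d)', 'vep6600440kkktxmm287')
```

The pattern matches one or more of a digit (lazy) (captured); then a digit (captured).
`re.match` only tries the pattern at the start of the string.
Here position 0 doesn't satisfy it, so the call returns None.

None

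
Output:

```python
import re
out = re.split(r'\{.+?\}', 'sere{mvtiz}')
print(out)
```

['sere', '']

Matches to split on: at [4:11] → '{mvtiz}'.
Each match becomes a cut point; 2 segments remain.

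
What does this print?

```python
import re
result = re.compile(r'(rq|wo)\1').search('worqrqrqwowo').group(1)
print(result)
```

After group 1 captures some text, `\1` only succeeds where that same text appears again.
`re.search` scans for the first position where the pattern succeeds.
The match spans [2:6] → 'rqrq'.
Captured: group 1 = 'rq'.

rq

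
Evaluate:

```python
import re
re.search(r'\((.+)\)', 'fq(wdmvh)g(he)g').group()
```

Unlike `match`, `search` isn't anchored — it looks for the pattern anywhere in the string.
The match spans [2:14] → '(wdmvh)g(he)'.
Captured: group 1 = 'wdmvh)g(he'.

'(wdmvh)g(he)'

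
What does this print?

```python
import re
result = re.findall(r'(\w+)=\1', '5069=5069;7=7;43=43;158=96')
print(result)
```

['5069', '7', '43']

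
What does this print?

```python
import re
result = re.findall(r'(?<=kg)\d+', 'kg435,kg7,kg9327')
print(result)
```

Lookahead/lookbehind check context without consuming it, so the matched span excludes the asserted characters.
Scanning left to right: at [2:5] → '435'; at [8:9] → '7'; at [12:16] → '9327'.
Since nothing is captured, `findall` lists the 3 matched substrings directly.

['435', '7', '9327']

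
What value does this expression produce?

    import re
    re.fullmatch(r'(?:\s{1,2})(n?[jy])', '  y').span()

(0, 3)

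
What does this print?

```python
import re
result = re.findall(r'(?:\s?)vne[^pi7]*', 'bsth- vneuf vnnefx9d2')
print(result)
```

This matches optionally whitespace (non-capturing group); then the literal 'vne', then zero or more of any character except [pi7].
Walking the string: at [5:21] → ' vneuf vnnefx9d2'.
`findall` yields the raw match text (1 of them) because the pattern has no groups.

[' vneuf vnnefx9d2']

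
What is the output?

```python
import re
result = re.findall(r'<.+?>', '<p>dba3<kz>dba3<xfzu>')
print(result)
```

['<p>', '<kz>', '<xfzu>']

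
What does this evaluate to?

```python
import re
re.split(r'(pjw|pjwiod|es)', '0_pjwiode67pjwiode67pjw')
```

['0_', 'pjw', 'iode67', 'pjw', 'iode67', 'pjw', '']

The regex engine tests alternatives in the order written; an earlier branch that matches wins even if a later one would match more.
Matches to split on: at [2:5] → 'pjw'; at [11:14] → 'pjw'; at [20:23] → 'pjw'.
Because the pattern has a capturing group, `split` also inserts each captured text between the pieces.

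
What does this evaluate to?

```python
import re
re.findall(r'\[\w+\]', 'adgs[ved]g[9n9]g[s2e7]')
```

No capturing groups, so `findall` returns the 3 full match strings.

['[ved]', '[9n9]', '[s2e7]']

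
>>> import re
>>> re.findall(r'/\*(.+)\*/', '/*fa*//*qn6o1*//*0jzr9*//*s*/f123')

Walking the string: at [0:29] match '/*fa*//*qn6o1*//*0jzr9*//*s*/', group 1 = 'fa*//*qn6o1*//*0jzr9*//*s'.
Because there's exactly one group, `findall` drops the full match and keeps group 1 from the one hit.

['fa*//*qn6o1*//*0jzr9*//*s']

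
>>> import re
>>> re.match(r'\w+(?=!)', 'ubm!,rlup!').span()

(0, 3)

`match` is anchored at position 0; if the pattern doesn't fit there, it returns None.
The match spans [0:3] → 'ubm'.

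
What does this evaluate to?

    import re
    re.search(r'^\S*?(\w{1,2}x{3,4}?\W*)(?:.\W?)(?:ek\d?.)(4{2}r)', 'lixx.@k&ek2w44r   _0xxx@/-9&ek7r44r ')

Pattern: anchored at the start of the string; then zero or more of a non-whitespace character (lazy); then 1 to 2 of a word character, then 3 to 4 of the literal 'x' (lazy), then zero or more of a non-word character (captured); then any character, then optionally a non-word character (non-capturing group); then the literal 'ek', then optionally a digit, then any character (non-capturing group); then exactly 2 of the literal '4', then the literal 'r' (captured).
Unlike `match`, `search` isn't anchored — it looks for the pattern anywhere in the string.
Here no position works, so the call returns None.

None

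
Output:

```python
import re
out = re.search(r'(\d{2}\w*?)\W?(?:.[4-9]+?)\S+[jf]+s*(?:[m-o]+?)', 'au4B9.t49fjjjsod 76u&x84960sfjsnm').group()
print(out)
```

49fjjjsod 76u&x84960sfjsn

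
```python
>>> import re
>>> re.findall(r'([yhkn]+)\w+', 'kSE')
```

The pattern matches one or more of one of [yhkn] (captured); then one or more of a word character.
Walking the string: at [0:3] match 'kSE', group 1 = 'k'.
With a single group, `findall` returns only what that group captured — 1 item.

['k']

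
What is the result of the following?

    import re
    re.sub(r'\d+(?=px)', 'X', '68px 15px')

The lookaround is zero-width — it requires the adjacent text to match without consuming it, so the asserted text isn't part of the match.
Matches: at [0:2] → '68'; at [5:7] → '15'.
Every occurrence is swapped for 'X'.

'Xpx Xpx'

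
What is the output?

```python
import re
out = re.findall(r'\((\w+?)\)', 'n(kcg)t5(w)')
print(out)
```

['kcg', 'w']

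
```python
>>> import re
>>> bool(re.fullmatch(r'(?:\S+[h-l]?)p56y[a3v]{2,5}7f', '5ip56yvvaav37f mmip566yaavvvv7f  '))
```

False

Pattern: one or more of a non-whitespace character, then optionally a character in [h-l] (non-capturing group); then the literal 'p', then the literal '56y'; then 2 to 5 of one of [a3v], then the literal '7f'.
`re.fullmatch` requires the pattern to consume the entire string.
Here the string isn't matched end-to-end, so the call returns None, and `bool(None)` is False.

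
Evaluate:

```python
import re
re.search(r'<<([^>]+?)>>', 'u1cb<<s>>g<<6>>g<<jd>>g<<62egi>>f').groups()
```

('s',)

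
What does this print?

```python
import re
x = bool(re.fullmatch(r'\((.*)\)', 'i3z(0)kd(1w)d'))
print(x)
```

`re.fullmatch` is like wrapping the pattern in `^…$` (in single-line mode).
Here the pattern can't cover the whole string, so the call returns None, and `bool(None)` is False.

False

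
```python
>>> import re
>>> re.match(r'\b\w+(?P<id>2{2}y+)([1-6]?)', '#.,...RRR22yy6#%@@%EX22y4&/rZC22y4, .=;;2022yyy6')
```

None

`match` is anchored at position 0; if the pattern doesn't fit there, it returns None.
Here the string doesn't start with a match, so the call returns None.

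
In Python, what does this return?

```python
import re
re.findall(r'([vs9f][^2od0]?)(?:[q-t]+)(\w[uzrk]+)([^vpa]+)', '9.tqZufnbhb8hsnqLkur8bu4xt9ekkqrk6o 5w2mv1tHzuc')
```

[('9.', 'Zu', 'fnbhb8hsnqLkur8bu4xt9ekkqrk6o 5w2m'), ('v1', 'Hzu', 'c')]

The pattern matches one of [vs9f], then optionally any character except [2od0] (captured); then one or more of a character in [q-t] (non-capturing group); then a word character, then one or more of one of [uzrk] (captured); then one or more of any character except [vpa] (captured).
Scanning left to right: at [0:40] match '9.tqZufnbhb8hsnqLkur8bu4xt9ekkqrk6o 5w2m', groups = ('9.', 'Zu', 'fnbhb8hsnqLkur8bu4xt9ekkqrk6o 5w2m'); at [40:47] match 'v1tHzuc', groups = ('v1', 'Hzu', 'c').
With 3 capturing groups, `findall` returns a 3-tuple per match.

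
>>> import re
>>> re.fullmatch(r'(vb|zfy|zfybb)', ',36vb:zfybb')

None

`fullmatch` succeeds only if the pattern covers the string from start to end.
Here there's no way to consume every character, so the call returns None.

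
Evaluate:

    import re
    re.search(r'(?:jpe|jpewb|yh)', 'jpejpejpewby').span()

(0, 3)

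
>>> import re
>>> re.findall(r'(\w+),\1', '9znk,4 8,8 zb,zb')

['8', 'zb']

The backreference `\1` re-matches whatever the first group consumed, character for character.
Matches: at [7:10] match '8,8', group 1 = '8'; at [11:16] match 'zb,zb', group 1 = 'zb'.
Because there's exactly one group, `findall` drops the full match and keeps group 1 from each hit.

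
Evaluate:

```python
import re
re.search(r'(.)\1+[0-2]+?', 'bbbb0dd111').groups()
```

('b',)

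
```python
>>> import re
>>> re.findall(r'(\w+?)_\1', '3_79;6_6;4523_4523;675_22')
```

['6', '4523']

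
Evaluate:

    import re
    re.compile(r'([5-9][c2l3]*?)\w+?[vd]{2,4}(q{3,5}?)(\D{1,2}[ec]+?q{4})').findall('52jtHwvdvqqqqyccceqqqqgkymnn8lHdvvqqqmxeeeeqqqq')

This matches a character in [5-9], then zero or more of one of [c2l3] (lazy) (captured); then one or more of a word character (lazy); then 2 to 4 of one of [vd]; then 3 to 5 of a literal 'q' (lazy) (captured); then 1 to 2 of a non-digit, then one or more of one of [ec] (lazy), then exactly 4 of the literal 'q' (captured).
A `+?`/`*?`/`{m,n}?` starts at its minimum and grows only as far as needed for what follows to match.
Scanning left to right: at [0:22] match '52jtHwvdvqqqqyccceqqqq', groups = ('5', 'qqq', 'qyccceqqqq'); at [28:47] match '8lHdvvqqqmxeeeeqqqq', groups = ('8', 'qqq', 'mxeeeeqqqq').
`findall` packs the 3 group values into a tuple for every match.

[('5', 'qqq', 'qyccceqqqq'), ('8', 'qqq', 'mxeeeeqqqq')]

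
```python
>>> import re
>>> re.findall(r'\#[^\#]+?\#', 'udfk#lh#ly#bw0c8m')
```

['#lh#']

Walking the string: at [4:8] → '#lh#'.
With no groups in the pattern, `findall` gives back each whole match — 1 here.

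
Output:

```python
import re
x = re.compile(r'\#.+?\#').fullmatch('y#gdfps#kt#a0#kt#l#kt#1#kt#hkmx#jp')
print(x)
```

`re.fullmatch` requires the pattern to consume the entire string.
Here there's no way to consume every character, so the call returns None.

None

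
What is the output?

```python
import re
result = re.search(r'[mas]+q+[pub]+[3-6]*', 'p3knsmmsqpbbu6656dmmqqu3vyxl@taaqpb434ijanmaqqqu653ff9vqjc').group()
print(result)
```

smmsqpbbu6656

Pattern: one or more of one of [mas]; then one or more of the literal 'q', then one or more of one of [pub], then zero or more of a character in [3-6].
`re.search` scans for the first position where the pattern succeeds.
The match spans [4:17] → 'smmsqpbbu6656'.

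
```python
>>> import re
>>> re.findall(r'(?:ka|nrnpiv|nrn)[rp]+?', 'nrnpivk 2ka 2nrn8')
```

['nrnp']

With no groups in the pattern, `findall` gives back each whole match — 1 here.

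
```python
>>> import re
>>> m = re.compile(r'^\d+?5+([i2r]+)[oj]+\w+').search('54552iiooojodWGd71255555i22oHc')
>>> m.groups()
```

This matches anchored at the start of the string; then one or more of a digit (lazy), then one or more of a literal '5'; then one or more of one of [i2r] (captured); then one or more of one of [oj], then one or more of a word character.
`re.search` tries every starting position until one works.
The match spans [0:30] → '54552iiooojodWGd71255555i22oHc'.
Captured: group 1 = '2ii'.

('2ii',)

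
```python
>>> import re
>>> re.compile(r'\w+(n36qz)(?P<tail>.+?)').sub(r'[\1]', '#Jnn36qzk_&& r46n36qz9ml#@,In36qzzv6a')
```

'#[n36qz]_&& [n36qz]ml#@,[n36qz]v6a'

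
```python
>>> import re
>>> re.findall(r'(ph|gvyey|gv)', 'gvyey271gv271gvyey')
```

Alternation isn't longest-match — the leftmost alternative that fits at this position is chosen.
Matches: at [0:5] match 'gvyey', group 1 = 'gvyey'; at [8:10] match 'gv', group 1 = 'gv'; at [13:18] match 'gvyey', group 1 = 'gvyey'.
One capturing group, so `findall` returns just the captured substring from each match — 3 in all.

['gvyey', 'gv', 'gvyey']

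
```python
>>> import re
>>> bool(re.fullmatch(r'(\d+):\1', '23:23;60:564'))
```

False

`re.fullmatch` requires the pattern to consume the entire string.
Here there's no way to consume every character, so the call returns None, and `bool(None)` is False.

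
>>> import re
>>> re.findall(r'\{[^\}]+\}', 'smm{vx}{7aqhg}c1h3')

['{vx}', '{7aqhg}']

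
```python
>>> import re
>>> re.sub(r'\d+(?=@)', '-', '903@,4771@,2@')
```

'-@,-@,-@'

The `(?=…)`/`(?<=…)` assertion just peeks at neighbouring text; it doesn't advance the match position.
Matches: at [0:3] → '903'; at [5:9] → '4771'; at [11:12] → '2'.
Each match is replaced by '-'.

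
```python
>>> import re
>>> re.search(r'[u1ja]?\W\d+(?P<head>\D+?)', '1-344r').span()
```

(0, 6)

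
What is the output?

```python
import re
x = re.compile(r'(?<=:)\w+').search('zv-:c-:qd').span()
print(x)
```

Because the assertion is zero-width, the text it checks is not consumed and won't appear in the result.
Unlike `match`, `search` isn't anchored — it looks for the pattern anywhere in the string.
The match spans [4:5] → 'c'.

(4, 5)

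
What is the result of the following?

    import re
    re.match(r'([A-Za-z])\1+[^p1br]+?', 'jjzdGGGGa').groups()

('j',)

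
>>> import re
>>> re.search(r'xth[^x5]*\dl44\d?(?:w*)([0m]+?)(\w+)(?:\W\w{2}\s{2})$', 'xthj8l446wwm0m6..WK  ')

Pattern: the literal 'xth', then zero or more of any character except [x5]; then a digit, then the literal 'l44', then optionally a digit; then zero or more of a literal 'w' (non-capturing group); then one or more of one of [0m] (lazy) (captured); then one or more of a word character (captured); then a non-word character, then exactly 2 of a word character, then exactly 2 of whitespace (non-capturing group); then anchored at the end.
`re.search` scans for the first position where the pattern succeeds.
Here the pattern never matches, so the call returns None.

None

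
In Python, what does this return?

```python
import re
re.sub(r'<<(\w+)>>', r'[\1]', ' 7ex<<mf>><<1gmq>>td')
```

' 7ex[mf][1gmq]td'

Each match is replaced using the text its own group 1 captured.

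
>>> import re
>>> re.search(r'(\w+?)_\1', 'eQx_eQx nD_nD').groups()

('eQx',)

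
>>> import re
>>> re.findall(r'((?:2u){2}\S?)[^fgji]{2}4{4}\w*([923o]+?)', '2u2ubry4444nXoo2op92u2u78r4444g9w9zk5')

[('2u2ub', '9')]

The pattern matches the literal '2u' repeated 2 times, then optionally a non-whitespace character (captured); then exactly 2 of any character except [fgji], then exactly 4 of the literal '4', then zero or more of a word character; then one or more of one of [923o] (lazy) (captured).
Scanning left to right: at [0:34] match '2u2ubry4444nXoo2op92u2u78r4444g9w9', groups = ('2u2ub', '9').
With 2 capturing groups, `findall` returns a 2-tuple per match.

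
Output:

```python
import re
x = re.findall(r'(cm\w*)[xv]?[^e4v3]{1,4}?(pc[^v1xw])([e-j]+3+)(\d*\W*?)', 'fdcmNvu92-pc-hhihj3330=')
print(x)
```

Because the quantifier is non-greedy, it stops expanding at the earliest point where the rest of the pattern can succeed.
With 4 capturing groups, `findall` returns a 4-tuple per match.

[('cmNvu92', 'pc-', 'hhihj333', '0')]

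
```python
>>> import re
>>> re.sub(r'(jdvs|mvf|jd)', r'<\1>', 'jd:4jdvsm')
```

'<jd>:4<jdvs>m'

`|` is ordered: at each position the engine commits to the first alternative that works.
Matches: at [0:2] → 'jd'; at [4:8] → 'jdvs'.
`\1` in the replacement pulls in group 1's text for each match.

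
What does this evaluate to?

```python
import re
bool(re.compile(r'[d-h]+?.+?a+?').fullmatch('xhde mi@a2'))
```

The pattern matches one or more of a character in [d-h] (lazy); then one or more of any character (lazy), then one or more of the literal 'a' (lazy).
`re.fullmatch` is like wrapping the pattern in `^…$` (in single-line mode).
Here there's no way to consume every character, so the call returns None, and `bool(None)` is False.

False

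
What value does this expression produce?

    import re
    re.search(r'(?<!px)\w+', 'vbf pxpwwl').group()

Because the assertion is negative and zero-width, positions next to the forbidden text are skipped.
The match spans [0:3] → 'vbf'.

'vbf'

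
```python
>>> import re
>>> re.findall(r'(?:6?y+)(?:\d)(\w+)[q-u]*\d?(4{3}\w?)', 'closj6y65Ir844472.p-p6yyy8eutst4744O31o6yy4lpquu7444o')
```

[('5Ir8', '4447'), ('eutst4744O31o6yy4lpquu7', '444o')]

2 groups means each result is a tuple of 2 captured strings — 2 here.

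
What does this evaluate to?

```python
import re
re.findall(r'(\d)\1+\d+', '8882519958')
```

['8']

After group 1 captures some text, `\1` only succeeds where that same text appears again.
Scanning left to right: at [0:10] match '8882519958', group 1 = '8'.
One capturing group, so `findall` returns just the captured substring from the one match — 1 in all.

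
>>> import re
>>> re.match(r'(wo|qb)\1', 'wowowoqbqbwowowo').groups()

After group 1 captures some text, `\1` only succeeds where that same text appears again.
With `match`, the pattern is implicitly anchored at the beginning.
The match spans [0:4] → 'wowo'.
Captured: group 1 = 'wo'.

('wo',)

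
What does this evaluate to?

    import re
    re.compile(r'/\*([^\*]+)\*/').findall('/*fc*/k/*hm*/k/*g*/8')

One capturing group, so `findall` returns just the captured substring from each match — 3 in all.

['fc', 'hm', 'g']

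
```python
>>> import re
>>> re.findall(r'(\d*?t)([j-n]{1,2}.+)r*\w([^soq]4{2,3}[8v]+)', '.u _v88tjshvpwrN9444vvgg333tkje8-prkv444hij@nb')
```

This matches zero or more of a digit (lazy), then the literal 't' (captured); then 1 to 2 of a character in [j-n], then one or more of any character (captured); then zero or more of a literal 'r', then a word character; then any character except [soq], then 2 to 3 of a literal '4', then one or more of one of [8v] (captured).
With 3 capturing groups, `findall` returns a 3-tuple per match.

[('88t', 'jshvpwrN', '444vv')]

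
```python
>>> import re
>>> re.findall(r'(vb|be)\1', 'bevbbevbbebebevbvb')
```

The backreference `\1` re-matches whatever the first group consumed, character for character.
`findall` collects group 1 from each match (2 total).

['be', 'vb']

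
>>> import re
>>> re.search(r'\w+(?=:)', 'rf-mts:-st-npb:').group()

The `(?=…)`/`(?<=…)` assertion just peeks at neighbouring text; it doesn't advance the match position.
`re.search` tries every starting position until one works.
The match spans [3:6] → 'mts'.

'mts'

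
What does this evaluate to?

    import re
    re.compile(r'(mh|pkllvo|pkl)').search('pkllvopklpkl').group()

`|` is ordered: at each position the engine commits to the first alternative that works.
`re.search` scans for the first position where the pattern succeeds.
The match spans [0:6] → 'pkllvo'.
Captured: group 1 = 'pkllvo'.

'pkllvo'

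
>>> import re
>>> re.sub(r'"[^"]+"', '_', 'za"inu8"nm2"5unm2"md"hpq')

Every occurrence is swapped for '_'.

'za_nm2_md"hpq'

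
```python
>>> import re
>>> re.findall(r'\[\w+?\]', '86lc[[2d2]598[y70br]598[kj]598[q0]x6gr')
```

['[2d2]', '[y70br]', '[kj]', '[q0]']

Matches: at [5:10] → '[2d2]'; at [13:20] → '[y70br]'; at [23:27] → '[kj]'; at [30:34] → '[q0]'.
`findall` yields the raw match text (4 of them) because the pattern has no groups.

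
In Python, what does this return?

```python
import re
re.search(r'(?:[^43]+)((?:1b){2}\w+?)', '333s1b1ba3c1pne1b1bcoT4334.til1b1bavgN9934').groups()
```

The match spans [3:9] → 's1b1ba'.
Captured: group 1 = '1b1ba'.

('1b1ba',)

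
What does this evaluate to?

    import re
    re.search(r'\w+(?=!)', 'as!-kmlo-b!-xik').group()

The positive lookaround only admits positions where the adjacent text matches; those characters stay outside the span.
`search` walks the string left to right and returns the first match it finds.
The match spans [0:2] → 'as'.

'as'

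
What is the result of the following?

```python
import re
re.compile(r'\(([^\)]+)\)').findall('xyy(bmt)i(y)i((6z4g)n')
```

Walking the string: at [3:8] match '(bmt)', group 1 = 'bmt'; at [9:12] match '(y)', group 1 = 'y'; at [13:20] match '((6z4g)', group 1 = '(6z4g'.
One capturing group, so `findall` returns just the captured substring from each match — 3 in all.

['bmt', 'y', '(6z4g']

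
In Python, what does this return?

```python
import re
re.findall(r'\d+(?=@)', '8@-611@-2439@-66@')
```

The lookaround is zero-width — it requires the adjacent text to match without consuming it, so the asserted text isn't part of the match.
Scanning left to right: at [0:1] → '8'; at [3:6] → '611'; at [8:12] → '2439'; at [14:16] → '66'.
No capturing groups, so `findall` returns the 4 full match strings.

['8', '611', '2439', '66']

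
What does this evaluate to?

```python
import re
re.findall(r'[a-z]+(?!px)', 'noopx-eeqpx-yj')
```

The negative lookaround is zero-width — it rules out positions where the adjacent text would match, without consuming anything.
Scanning left to right: at [0:5] → 'noopx'; at [6:11] → 'eeqpx'; at [12:14] → 'yj'.
`findall` yields the raw match text (3 of them) because the pattern has no groups.

['noopx', 'eeqpx', 'yj']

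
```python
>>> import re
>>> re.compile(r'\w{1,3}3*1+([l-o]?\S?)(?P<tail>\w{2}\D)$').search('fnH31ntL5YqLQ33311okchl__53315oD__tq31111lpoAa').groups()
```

This matches 1 to 3 of a word character, then zero or more of the literal '3', then one or more of the literal '1'; then optionally a character in [l-o], then optionally a non-whitespace character (captured); then exactly 2 of a word character, then a non-digit (captured as 'tail'); then anchored at the end.
`re.search` tries every starting position until one works.
The match spans [33:46] → '_tq31111lpoAa'.
Captured: group 1 = 'lp', group 2 = 'oAa'.

('lp', 'oAa')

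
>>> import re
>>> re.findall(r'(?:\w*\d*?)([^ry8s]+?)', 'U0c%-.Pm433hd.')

['%', '-', '.', '.']

Pattern: zero or more of a word character, then zero or more of a digit (lazy) (non-capturing group); then one or more of any character except [ry8s] (lazy) (captured).
Lazy quantifiers expand one character at a time until the remainder of the pattern can match.
Matches: at [0:4] match 'U0c%', group 1 = '%'; at [4:5] match '-', group 1 = '-'; at [5:6] match '.', group 1 = '.'; at [6:14] match 'Pm433hd.', group 1 = '.'.
Because there's exactly one group, `findall` drops the full match and keeps group 1 from each hit.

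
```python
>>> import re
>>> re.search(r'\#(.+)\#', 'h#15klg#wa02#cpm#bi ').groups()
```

('15klg#wa02#cpm',)

The match spans [1:17] → '#15klg#wa02#cpm#'.
Captured: group 1 = '15klg#wa02#cpm'.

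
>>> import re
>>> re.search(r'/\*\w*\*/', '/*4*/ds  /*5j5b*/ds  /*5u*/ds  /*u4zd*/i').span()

The match spans [0:5] → '/*4*/'.

(0, 5)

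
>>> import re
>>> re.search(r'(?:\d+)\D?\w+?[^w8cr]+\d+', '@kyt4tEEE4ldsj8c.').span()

(4, 15)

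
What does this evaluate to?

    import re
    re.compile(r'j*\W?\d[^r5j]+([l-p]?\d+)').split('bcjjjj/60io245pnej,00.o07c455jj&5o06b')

['bc', '5', 'pne', '55', '', '6', 'b']

The pattern matches zero or more of a literal 'j', then optionally a non-word character; then a digit, then one or more of any character except [r5j]; then optionally a character in [l-p], then one or more of a digit (captured).
With a capturing group present, the delimiter's captured portion is kept in the result list.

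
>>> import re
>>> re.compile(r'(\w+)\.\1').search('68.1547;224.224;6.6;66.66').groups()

The match spans [8:15] → '224.224'.
Captured: group 1 = '224'.

('224',)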